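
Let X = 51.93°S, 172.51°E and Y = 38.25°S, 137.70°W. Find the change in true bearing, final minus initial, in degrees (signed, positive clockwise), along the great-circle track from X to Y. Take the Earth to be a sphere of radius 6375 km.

At departure: θ₁ = atan2(sin Δλ cos φ₂, cos φ₁ sin φ₂ − sin φ₁ cos φ₂ cos Δλ) = 88.34°
At arrival: θ₂ = atan2(sin Δλ cos φ₁, −cos φ₂ sin φ₁ + sin φ₂ cos φ₁ cos Δλ) = 51.71°
Δθ = θ₂ − θ₁ = -36.6°

-36.6°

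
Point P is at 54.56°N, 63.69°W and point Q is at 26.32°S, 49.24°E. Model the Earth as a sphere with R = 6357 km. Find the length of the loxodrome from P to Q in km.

14146 km

Δψ = ln[tan(π/4+φ₂/2)/tan(π/4+φ₁/2)] = -1.6174;  Δφ = -1.4116 rad,  Δλ = +1.9710 rad
q = Δφ/Δψ = 0.8728
d = R·√(Δφ² + q²Δλ²) = 6357·2.22532 = 14146 km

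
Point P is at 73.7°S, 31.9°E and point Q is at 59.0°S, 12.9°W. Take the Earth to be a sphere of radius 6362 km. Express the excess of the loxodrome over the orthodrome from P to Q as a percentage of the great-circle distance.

2.2%

Great circle: σ = 0.3890 rad → d_gc = Rσ = 2474.9 km
Rhumb: Δφ = +0.2566, Δλ = -0.7819, Δψ = +0.6609, q = Δφ/Δψ = 0.3882 → d_rh = R√(Δφ²+q²Δλ²) = 2528.6 km
Excess = (2528.6 − 2474.9) / 2474.9 = 53.7 / 2474.9 = 2.17% ≈ 2.2%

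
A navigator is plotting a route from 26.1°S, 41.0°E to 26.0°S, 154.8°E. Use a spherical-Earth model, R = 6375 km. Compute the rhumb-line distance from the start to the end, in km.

11376 km

Δψ = ln[tan(π/4+φ₂/2)/tan(π/4+φ₁/2)] = +0.0019;  Δφ = +0.0017 rad,  Δλ = +1.9862 rad
q = Δφ/Δψ = 0.8984
d = R·√(Δφ² + q²Δλ²) = 6375·1.78441 = 11376 km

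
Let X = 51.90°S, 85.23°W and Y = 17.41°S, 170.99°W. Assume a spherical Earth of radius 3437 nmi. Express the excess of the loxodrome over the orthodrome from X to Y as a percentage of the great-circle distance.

3.8%

Great circle: σ = 1.2881 rad → d_gc = Rσ = 4427.1 nmi
Rhumb: Δφ = +0.6020, Δλ = -1.4968, Δψ = +0.7547, q = Δφ/Δψ = 0.7976 → d_rh = R√(Δφ²+q²Δλ²) = 4595.5 nmi
Excess = (4595.5 − 4427.1) / 4427.1 = 168.4 / 4427.1 = 3.80% ≈ 3.8%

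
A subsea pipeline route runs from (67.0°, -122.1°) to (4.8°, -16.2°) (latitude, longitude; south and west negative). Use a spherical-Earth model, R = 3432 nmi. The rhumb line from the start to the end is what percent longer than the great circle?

7.3%

Great circle: σ = 1.6004 rad → d_gc = Rσ = 5492.7 nmi
Rhumb: Δφ = -1.0856, Δλ = +1.8483, Δψ = -1.5084, q = Δφ/Δψ = 0.7197 → d_rh = R√(Δφ²+q²Δλ²) = 5892.5 nmi
Excess = (5892.5 − 5492.7) / 5492.7 = 399.8 / 5492.7 = 7.28% ≈ 7.3%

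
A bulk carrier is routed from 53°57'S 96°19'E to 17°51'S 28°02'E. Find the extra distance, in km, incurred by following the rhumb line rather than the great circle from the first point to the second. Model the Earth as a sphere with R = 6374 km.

Great circle: cos σ = sin φ₁ sin φ₂ + cos φ₁ cos φ₂ cos Δλ,  σ = 1.0983 rad → d_gc = 7000.7 km
Rhumb line: Δψ = +0.8060, q = Δφ/Δψ = 0.7817, d_rh = R√(Δφ²+q²Δλ²) = 7168.8 km
Excess = 7168.8 − 7000.7 = 168.1 ≈ 168 km

168 km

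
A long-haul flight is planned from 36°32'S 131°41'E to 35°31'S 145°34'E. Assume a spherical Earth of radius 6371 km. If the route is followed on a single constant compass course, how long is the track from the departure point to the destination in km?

1254 km

Δψ = ln[tan(π/4+φ₂/2)/tan(π/4+φ₁/2)] = +0.0219;  Δφ = +0.0177 rad,  Δλ = +0.2423 rad
q = Δφ/Δψ = 0.8087
d = R·√(Δφ² + q²Δλ²) = 6371·0.19677 = 1254 km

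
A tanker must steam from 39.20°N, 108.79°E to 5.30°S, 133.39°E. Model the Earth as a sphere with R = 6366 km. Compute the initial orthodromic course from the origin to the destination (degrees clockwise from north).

147.2°

θ = atan2( sin Δλ·cos φ₂ ,  cos φ₁ sin φ₂ − sin φ₁ cos φ₂ cos Δλ )
  = atan2(+0.4145, -0.6438) = 147.22°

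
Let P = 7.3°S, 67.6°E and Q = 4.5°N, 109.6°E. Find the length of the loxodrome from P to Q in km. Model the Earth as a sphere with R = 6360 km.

Δψ = ln[tan(π/4+φ₂/2)/tan(π/4+φ₁/2)] = +0.2064;  Δφ = +0.2059 rad,  Δλ = +0.7330 rad
q = Δφ/Δψ = 0.9979
d = R·√(Δφ² + q²Δλ²) = 6360·0.75996 = 4833 km

4833 km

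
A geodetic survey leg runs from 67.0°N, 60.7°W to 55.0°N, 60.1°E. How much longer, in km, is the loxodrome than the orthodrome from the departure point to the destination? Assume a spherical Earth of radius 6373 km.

Great circle: cos σ = sin φ₁ sin φ₂ + cos φ₁ cos φ₂ cos Δλ,  σ = 0.8772 rad → d_gc = 5590.6 km
Rhumb line: Δψ = -0.4381, q = Δφ/Δψ = 0.4781, d_rh = R√(Δφ²+q²Δλ²) = 6560.9 km
Excess = 6560.9 − 5590.6 = 970.3 ≈ 970 km

970 km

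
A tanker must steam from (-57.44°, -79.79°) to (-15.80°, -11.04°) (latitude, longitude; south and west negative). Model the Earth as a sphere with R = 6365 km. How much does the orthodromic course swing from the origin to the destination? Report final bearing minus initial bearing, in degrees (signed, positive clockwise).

-47.2°

At departure: θ₁ = atan2(sin Δλ cos φ₂, cos φ₁ sin φ₂ − sin φ₁ cos φ₂ cos Δλ) = 80.67°
At arrival: θ₂ = atan2(sin Δλ cos φ₁, −cos φ₂ sin φ₁ + sin φ₂ cos φ₁ cos Δλ) = 33.50°
Δθ = θ₂ − θ₁ = -47.2°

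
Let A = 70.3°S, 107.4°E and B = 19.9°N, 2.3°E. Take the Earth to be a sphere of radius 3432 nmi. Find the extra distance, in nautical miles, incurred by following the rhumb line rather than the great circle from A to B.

351 nmi

Great circle: cos σ = sin φ₁ sin φ₂ + cos φ₁ cos φ₂ cos Δλ,  σ = 1.9856 rad → d_gc = 6814.6 nmi
Rhumb line: Δψ = +2.1054, q = Δφ/Δψ = 0.7478, d_rh = R√(Δφ²+q²Δλ²) = 7166.0 nmi
Excess = 7166.0 − 6814.6 = 351.4 ≈ 351 nmi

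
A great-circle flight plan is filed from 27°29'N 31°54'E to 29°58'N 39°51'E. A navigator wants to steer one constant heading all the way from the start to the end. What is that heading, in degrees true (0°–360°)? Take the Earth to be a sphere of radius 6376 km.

Meridional parts: M(φ₁)=+0.4992, M(φ₂)=+0.5486 → ΔM = +0.0494;  Δλ = +0.1388 rad
tan C = Δλ / ΔM = +2.8070 → C = 70.39°

70.4°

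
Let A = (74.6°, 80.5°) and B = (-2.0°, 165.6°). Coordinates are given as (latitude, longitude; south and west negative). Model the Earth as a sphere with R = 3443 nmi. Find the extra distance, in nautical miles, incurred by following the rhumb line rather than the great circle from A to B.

252 nmi

Great circle: cos σ = sin φ₁ sin φ₂ + cos φ₁ cos φ₂ cos Δλ,  σ = 1.5818 rad → d_gc = 5446.0 nmi
Rhumb line: Δψ = -2.0359, q = Δφ/Δψ = 0.6567, d_rh = R√(Δφ²+q²Δλ²) = 5697.8 nmi
Excess = 5697.8 − 5446.0 = 251.8 ≈ 252 nmi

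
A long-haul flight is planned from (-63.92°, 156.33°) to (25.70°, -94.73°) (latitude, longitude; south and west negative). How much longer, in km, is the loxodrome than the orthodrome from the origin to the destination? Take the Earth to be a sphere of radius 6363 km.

Great circle: cos σ = sin φ₁ sin φ₂ + cos φ₁ cos φ₂ cos Δλ,  σ = 2.1154 rad → d_gc = 13460.3 km
Rhumb line: Δψ = +1.9271, q = Δφ/Δψ = 0.8117, d_rh = R√(Δφ²+q²Δλ²) = 13981.6 km
Excess = 13981.6 − 13460.3 = 521.3 ≈ 521 km

521 km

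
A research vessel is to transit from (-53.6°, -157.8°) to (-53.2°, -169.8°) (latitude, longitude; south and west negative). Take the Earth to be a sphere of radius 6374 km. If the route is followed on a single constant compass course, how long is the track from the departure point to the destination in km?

Δψ = ln[tan(π/4+φ₂/2)/tan(π/4+φ₁/2)] = +0.0117;  Δφ = +0.0070 rad,  Δλ = -0.2094 rad
q = Δφ/Δψ = 0.5962
d = R·√(Δφ² + q²Δλ²) = 6374·0.12507 = 797 km

797 km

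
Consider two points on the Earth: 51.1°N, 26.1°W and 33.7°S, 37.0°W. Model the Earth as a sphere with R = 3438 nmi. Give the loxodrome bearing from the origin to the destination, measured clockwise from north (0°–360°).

Meridional parts: M(φ₁)=+1.0409, M(φ₂)=-0.6254 → ΔM = -1.6663;  Δλ = -0.1902 rad
tan C = Δλ / ΔM = +0.1142 → C = 186.51°

186.5°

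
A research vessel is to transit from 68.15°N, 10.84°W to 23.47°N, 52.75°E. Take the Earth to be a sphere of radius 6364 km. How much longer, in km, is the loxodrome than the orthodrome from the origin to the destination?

Great circle: cos σ = sin φ₁ sin φ₂ + cos φ₁ cos φ₂ cos Δλ,  σ = 1.0222 rad → d_gc = 6505.18 km
Rhumb line: Δψ = -1.2234, q = Δφ/Δψ = 0.6374, d_rh = R√(Δφ²+q²Δλ²) = 6700.69 km
Excess = 6700.69 − 6505.18 = 195.51 ≈ 196 km

196 km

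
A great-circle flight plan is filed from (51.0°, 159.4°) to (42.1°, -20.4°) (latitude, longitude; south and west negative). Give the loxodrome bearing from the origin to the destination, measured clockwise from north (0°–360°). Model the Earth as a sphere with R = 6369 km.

Δψ = ln[tan(π/4+φ₂/2)/tan(π/4+φ₁/2)] = -0.2266
Δλ = -3.1381 rad (taken the short way round)
course = atan2(Δλ, Δψ) = 265.87°

265.9°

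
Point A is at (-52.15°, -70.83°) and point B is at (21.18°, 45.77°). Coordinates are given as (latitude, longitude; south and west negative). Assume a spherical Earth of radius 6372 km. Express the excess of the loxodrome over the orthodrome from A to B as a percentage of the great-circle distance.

Great circle: σ = 2.1430 rad → d_gc = Rσ = 13655.1 km
Rhumb: Δφ = +1.2798, Δλ = +2.0351, Δψ = +1.4488, q = Δφ/Δψ = 0.8834 → d_rh = R√(Δφ²+q²Δλ²) = 14061.6 km
Excess = (14061.6 − 13655.1) / 13655.1 = 406.5 / 13655.1 = 2.98% ≈ 3.0%

3.0%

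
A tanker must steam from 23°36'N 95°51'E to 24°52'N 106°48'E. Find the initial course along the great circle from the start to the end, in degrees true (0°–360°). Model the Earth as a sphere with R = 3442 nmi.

N = sin Δλ·cos φ₂ = +0.1723;  D = cos φ₁ sin φ₂ − sin φ₁ cos φ₂ cos Δλ = +0.0287
initial course = atan2(N, D) = 80.54°

80.5°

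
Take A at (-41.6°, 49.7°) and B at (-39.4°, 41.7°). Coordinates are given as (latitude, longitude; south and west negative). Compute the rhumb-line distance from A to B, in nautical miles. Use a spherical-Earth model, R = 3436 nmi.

Rhumb course C = atan2(Δλ, Δψ) with Δψ = ln[tan(π/4+φ₂/2)/tan(π/4+φ₁/2)] = +0.0505, Δλ = -0.1396 → C = 289.89°
d = R·|Δφ| / |cos C| = 3436·0.03840 / 0.34014 = 388 nmi

388 nmi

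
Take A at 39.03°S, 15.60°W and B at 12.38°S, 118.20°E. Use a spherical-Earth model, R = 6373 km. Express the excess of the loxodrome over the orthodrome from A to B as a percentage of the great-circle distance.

7.9%

Great circle: σ = 1.9716 rad → d_gc = Rσ = 12565.0 km
Rhumb: Δφ = +0.4651, Δλ = +2.3353, Δψ = +0.5232, q = Δφ/Δψ = 0.8890 → d_rh = R√(Δφ²+q²Δλ²) = 13559.0 km
Excess = (13559.0 − 12565.0) / 12565.0 = 994.0 / 12565.0 = 7.91% ≈ 7.9%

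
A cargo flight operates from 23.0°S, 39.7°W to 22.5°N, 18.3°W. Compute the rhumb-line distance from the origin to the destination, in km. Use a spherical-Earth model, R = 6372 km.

Rhumb course C = atan2(Δλ, Δψ) with Δψ = ln[tan(π/4+φ₂/2)/tan(π/4+φ₁/2)] = +0.8159, Δλ = +0.3735 → C = 24.60°
d = R·|Δφ| / |cos C| = 6372·0.79412 / 0.90925 = 5565 km

5565 km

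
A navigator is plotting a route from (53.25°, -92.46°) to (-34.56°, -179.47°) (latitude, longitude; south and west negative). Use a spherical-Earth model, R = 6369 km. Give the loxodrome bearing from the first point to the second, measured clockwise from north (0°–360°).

221.0°

Δψ = ln[tan(π/4+φ₂/2)/tan(π/4+φ₁/2)] = -1.7456
Δλ = -1.5186 rad (taken the short way round)
course = atan2(Δλ, Δψ) = 221.02°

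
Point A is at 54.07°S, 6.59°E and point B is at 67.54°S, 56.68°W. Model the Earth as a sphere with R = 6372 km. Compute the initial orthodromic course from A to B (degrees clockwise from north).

θ = atan2( sin Δλ·cos φ₂ ,  cos φ₁ sin φ₂ − sin φ₁ cos φ₂ cos Δλ )
  = atan2(-0.3412, -0.4031) = 220.24°

220.2°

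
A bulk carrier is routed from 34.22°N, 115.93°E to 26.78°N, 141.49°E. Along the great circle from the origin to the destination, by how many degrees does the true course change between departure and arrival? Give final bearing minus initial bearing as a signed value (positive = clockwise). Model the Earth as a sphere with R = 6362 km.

At departure: θ₁ = atan2(sin Δλ cos φ₂, cos φ₁ sin φ₂ − sin φ₁ cos φ₂ cos Δλ) = 101.78°
At arrival: θ₂ = atan2(sin Δλ cos φ₁, −cos φ₂ sin φ₁ + sin φ₂ cos φ₁ cos Δλ) = 114.95°
Δθ = θ₂ − θ₁ = +13.2°

+13.2°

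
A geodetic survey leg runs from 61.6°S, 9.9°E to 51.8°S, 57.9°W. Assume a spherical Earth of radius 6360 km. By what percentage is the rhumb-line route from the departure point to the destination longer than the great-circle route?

4.4%

Great circle: σ = 0.6395 rad → d_gc = Rσ = 4067.0 km
Rhumb: Δφ = +0.1710, Δλ = -1.1833, Δψ = +0.3137, q = Δφ/Δψ = 0.5452 → d_rh = R√(Δφ²+q²Δλ²) = 4245.1 km
Excess = (4245.1 − 4067.0) / 4067.0 = 178.1 / 4067.0 = 4.38% ≈ 4.4%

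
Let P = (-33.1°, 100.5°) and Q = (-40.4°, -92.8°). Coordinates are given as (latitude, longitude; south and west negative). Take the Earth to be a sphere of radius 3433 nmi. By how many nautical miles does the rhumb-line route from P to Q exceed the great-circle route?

Great circle: cos σ = sin φ₁ sin φ₂ + cos φ₁ cos φ₂ cos Δλ,  σ = 1.8410 rad → d_gc = 6320.0709 nmi
Rhumb line: Δψ = -0.1592, q = Δφ/Δψ = 0.8001, d_rh = R√(Δφ²+q²Δλ²) = 8003.5712 nmi
Excess = 8003.5712 − 6320.0709 = 1683.5003 ≈ 1684 nmi

1684 nmi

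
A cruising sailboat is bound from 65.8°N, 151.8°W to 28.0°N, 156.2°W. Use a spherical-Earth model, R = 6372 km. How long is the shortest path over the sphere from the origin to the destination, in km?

4215 km

cos σ = sin φ₁ sin φ₂ + cos φ₁ cos φ₂ cos Δλ
      = sin(65.80°)sin(28.00°) + cos(65.80°)cos(28.00°)cos(-4.40°) = 0.7891
σ = 37.900° → d = Rσ = 6372·0.66147 = 4215 km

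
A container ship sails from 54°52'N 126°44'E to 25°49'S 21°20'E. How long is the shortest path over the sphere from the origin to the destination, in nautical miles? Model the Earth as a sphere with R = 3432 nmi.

7163 nmi

Haversine: a = sin²(Δφ/2)+cos φ₁ cos φ₂ sin²(Δλ/2) = 0.74686;  σ = 2·atan2(√a,√(1−a))
σ = 119.586° → d = Rσ = 3432·2.08716 = 7163 nmi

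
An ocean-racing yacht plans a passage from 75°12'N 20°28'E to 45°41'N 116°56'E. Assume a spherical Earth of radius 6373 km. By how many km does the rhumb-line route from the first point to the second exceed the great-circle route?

Great circle: cos σ = sin φ₁ sin φ₂ + cos φ₁ cos φ₂ cos Δλ,  σ = 0.8344 rad → d_gc = 5317.37 km
Rhumb line: Δψ = -1.1428, q = Δφ/Δψ = 0.4508, d_rh = R√(Δφ²+q²Δλ²) = 5845.88 km
Excess = 5845.88 − 5317.37 = 528.51 ≈ 529 km

529 km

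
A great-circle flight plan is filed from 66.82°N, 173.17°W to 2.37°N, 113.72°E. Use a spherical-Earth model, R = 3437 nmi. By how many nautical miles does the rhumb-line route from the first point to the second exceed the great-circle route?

144 nmi

Great circle: cos σ = sin φ₁ sin φ₂ + cos φ₁ cos φ₂ cos Δλ,  σ = 1.4179 rad → d_gc = 4873.4 nmi
Rhumb line: Δψ = -1.5429, q = Δφ/Δψ = 0.7290, d_rh = R√(Δφ²+q²Δλ²) = 5017.0 nmi
Excess = 5017.0 − 4873.4 = 143.6 ≈ 144 nmi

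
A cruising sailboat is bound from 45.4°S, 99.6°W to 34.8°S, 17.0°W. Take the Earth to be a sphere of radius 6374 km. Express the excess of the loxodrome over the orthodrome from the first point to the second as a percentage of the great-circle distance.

Great circle: σ = 1.0694 rad → d_gc = Rσ = 6816.6 km
Rhumb: Δφ = +0.1850, Δλ = +1.4416, Δψ = +0.2427, q = Δφ/Δψ = 0.7623 → d_rh = R√(Δφ²+q²Δλ²) = 7103.1 km
Excess = (7103.1 − 6816.6) / 6816.6 = 286.5 / 6816.6 = 4.20% ≈ 4.2%

4.2%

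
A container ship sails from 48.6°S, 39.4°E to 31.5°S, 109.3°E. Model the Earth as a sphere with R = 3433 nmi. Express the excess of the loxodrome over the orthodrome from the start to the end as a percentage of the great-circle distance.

Great circle: σ = 0.9450 rad → d_gc = Rσ = 3244.3 nmi
Rhumb: Δφ = +0.2985, Δλ = +1.2200, Δψ = +0.3934, q = Δφ/Δψ = 0.7586 → d_rh = R√(Δφ²+q²Δλ²) = 3338.2 nmi
Excess = (3338.2 − 3244.3) / 3244.3 = 93.9 / 3244.3 = 2.89% ≈ 2.9%

2.9%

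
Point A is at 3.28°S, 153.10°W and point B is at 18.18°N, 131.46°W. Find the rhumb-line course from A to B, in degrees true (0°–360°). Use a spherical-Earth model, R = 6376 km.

Meridional parts: M(φ₁)=-0.0573, M(φ₂)=+0.3228 → ΔM = +0.3800;  Δλ = +0.3777 rad
tan C = Δλ / ΔM = +0.9938 → C = 44.82°

44.8°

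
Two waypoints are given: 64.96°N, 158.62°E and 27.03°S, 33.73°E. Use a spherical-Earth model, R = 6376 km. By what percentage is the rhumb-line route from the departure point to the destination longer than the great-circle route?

Great circle: σ = 2.2490 rad → d_gc = Rσ = 14339.7 km
Rhumb: Δφ = -1.6055, Δλ = -2.1797, Δψ = -1.9951, q = Δφ/Δψ = 0.8047 → d_rh = R√(Δφ²+q²Δλ²) = 15161.8 km
Excess = (15161.8 − 14339.7) / 14339.7 = 822.1 / 14339.7 = 5.73% ≈ 5.7%

5.7%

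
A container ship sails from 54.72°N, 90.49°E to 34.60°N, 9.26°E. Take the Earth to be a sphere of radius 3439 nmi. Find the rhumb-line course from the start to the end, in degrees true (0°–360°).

250.5°

Δψ = ln[tan(π/4+φ₂/2)/tan(π/4+φ₁/2)] = -0.5014
Δλ = -1.4177 rad (taken the short way round)
course = atan2(Δλ, Δψ) = 250.52°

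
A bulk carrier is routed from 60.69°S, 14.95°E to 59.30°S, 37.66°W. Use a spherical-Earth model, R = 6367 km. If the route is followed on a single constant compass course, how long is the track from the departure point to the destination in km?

2927 km

Δψ = ln[tan(π/4+φ₂/2)/tan(π/4+φ₁/2)] = +0.0485;  Δφ = +0.0243 rad,  Δλ = -0.9182 rad
q = Δφ/Δψ = 0.5000
d = R·√(Δφ² + q²Δλ²) = 6367·0.45974 = 2927 km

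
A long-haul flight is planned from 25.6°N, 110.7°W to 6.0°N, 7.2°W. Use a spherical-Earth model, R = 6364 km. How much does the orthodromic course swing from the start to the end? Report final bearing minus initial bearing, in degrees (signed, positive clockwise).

+38.6°

Initial bearing θ₁ = atan2(sin Δλ cos φ₂, cos φ₁ sin φ₂ − sin φ₁ cos φ₂ cos Δλ) = 78.62°
Final bearing θ₂ = (initial bearing from the destination back to the start) + 180° = 117.25°
Δθ = θ₂ − θ₁ = +38.6°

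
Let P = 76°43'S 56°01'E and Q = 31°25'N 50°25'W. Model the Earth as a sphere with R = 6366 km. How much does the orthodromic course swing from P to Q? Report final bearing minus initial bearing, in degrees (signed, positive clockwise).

+82.5°

Initial bearing θ₁ = atan2(sin Δλ cos φ₂, cos φ₁ sin φ₂ − sin φ₁ cos φ₂ cos Δλ) = 261.99°
Final bearing θ₂ = (initial bearing from the destination back to the start) + 180° = 344.54°
Δθ = θ₂ − θ₁ = +82.5°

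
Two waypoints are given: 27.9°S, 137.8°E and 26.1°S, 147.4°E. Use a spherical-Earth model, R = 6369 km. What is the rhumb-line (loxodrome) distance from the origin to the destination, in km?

972 km

Rhumb course C = atan2(Δλ, Δψ) with Δψ = ln[tan(π/4+φ₂/2)/tan(π/4+φ₁/2)] = +0.0353, Δλ = +0.1676 → C = 78.12°
d = R·|Δφ| / |cos C| = 6369·0.03142 / 0.20594 = 972 km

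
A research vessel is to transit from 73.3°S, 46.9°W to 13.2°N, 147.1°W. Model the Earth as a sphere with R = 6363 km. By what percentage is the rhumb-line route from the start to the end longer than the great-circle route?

Great circle: σ = 1.8424 rad → d_gc = Rσ = 11723.1 km
Rhumb: Δφ = +1.5097, Δλ = -1.7488, Δψ = +2.1513, q = Δφ/Δψ = 0.7018 → d_rh = R√(Δφ²+q²Δλ²) = 12379.9 km
Excess = (12379.9 − 11723.1) / 11723.1 = 656.8 / 11723.1 = 5.60% ≈ 5.6%

5.6%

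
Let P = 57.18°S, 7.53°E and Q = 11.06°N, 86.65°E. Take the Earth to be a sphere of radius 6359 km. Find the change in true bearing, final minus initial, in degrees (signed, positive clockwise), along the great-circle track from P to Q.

Initial bearing θ₁ = atan2(sin Δλ cos φ₂, cos φ₁ sin φ₂ − sin φ₁ cos φ₂ cos Δλ) = 74.92°
Final bearing θ₂ = (initial bearing from the destination back to the start) + 180° = 32.23°
Δθ = θ₂ − θ₁ = -42.7°

-42.7°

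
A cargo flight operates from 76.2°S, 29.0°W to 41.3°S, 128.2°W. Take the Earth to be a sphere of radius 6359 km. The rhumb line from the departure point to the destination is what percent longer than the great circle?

Great circle: σ = 0.9118 rad → d_gc = Rσ = 5798.3 km
Rhumb: Δφ = +0.6091, Δλ = -1.7314, Δψ = +1.3190, q = Δφ/Δψ = 0.4618 → d_rh = R√(Δφ²+q²Δλ²) = 6391.6 km
Excess = (6391.6 − 5798.3) / 5798.3 = 593.3 / 5798.3 = 10.23% ≈ 10.2%

10.2%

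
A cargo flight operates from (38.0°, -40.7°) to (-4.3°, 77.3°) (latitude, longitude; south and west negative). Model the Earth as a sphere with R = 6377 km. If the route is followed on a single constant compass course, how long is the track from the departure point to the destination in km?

Δψ = ln[tan(π/4+φ₂/2)/tan(π/4+φ₁/2)] = -0.7931;  Δφ = -0.7383 rad,  Δλ = +2.0595 rad
q = Δφ/Δψ = 0.9309
d = R·√(Δφ² + q²Δλ²) = 6377·2.05434 = 13101 km

13101 km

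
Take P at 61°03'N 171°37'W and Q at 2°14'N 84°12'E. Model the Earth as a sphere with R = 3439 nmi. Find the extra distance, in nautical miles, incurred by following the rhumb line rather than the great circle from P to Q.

331 nmi

Great circle: cos σ = sin φ₁ sin φ₂ + cos φ₁ cos φ₂ cos Δλ,  σ = 1.6553 rad → d_gc = 5692.6 nmi
Rhumb line: Δψ = -1.3152, q = Δφ/Δψ = 0.7805, d_rh = R√(Δφ²+q²Δλ²) = 6023.7 nmi
Excess = 6023.7 − 5692.6 = 331.1 ≈ 331 nmi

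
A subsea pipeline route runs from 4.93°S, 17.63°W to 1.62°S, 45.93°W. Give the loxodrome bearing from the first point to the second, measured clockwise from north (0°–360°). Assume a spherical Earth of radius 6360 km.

276.7°

Δψ = ln[tan(π/4+φ₂/2)/tan(π/4+φ₁/2)] = +0.0579
Δλ = -0.4939 rad (taken the short way round)
course = atan2(Δλ, Δψ) = 276.68°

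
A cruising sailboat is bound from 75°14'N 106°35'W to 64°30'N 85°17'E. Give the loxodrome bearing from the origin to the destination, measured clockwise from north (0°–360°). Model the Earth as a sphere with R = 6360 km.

Δψ = ln[tan(π/4+φ₂/2)/tan(π/4+φ₁/2)] = -0.5574
Δλ = -2.9345 rad (taken the short way round)
course = atan2(Δλ, Δψ) = 259.24°

259.2°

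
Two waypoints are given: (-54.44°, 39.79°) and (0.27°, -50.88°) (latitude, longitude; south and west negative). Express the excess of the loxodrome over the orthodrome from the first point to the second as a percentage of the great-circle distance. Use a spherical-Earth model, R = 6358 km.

Great circle: σ = 1.5814 rad → d_gc = Rσ = 10054.7 km
Rhumb: Δφ = +0.9549, Δλ = -1.5825, Δψ = +1.1420, q = Δφ/Δψ = 0.8361 → d_rh = R√(Δφ²+q²Δλ²) = 10374.5 km
Excess = (10374.5 − 10054.7) / 10054.7 = 319.8 / 10054.7 = 3.18% ≈ 3.2%

3.2%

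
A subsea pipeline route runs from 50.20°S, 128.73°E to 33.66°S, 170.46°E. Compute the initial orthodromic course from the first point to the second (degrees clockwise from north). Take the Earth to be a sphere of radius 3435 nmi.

N = sin Δλ·cos φ₂ = +0.5540;  D = cos φ₁ sin φ₂ − sin φ₁ cos φ₂ cos Δλ = +0.1224
initial course = atan2(N, D) = 77.54°

77.5°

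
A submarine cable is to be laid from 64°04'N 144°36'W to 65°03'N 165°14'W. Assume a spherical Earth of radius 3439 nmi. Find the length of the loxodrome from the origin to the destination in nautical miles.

Rhumb course C = atan2(Δλ, Δψ) with Δψ = ln[tan(π/4+φ₂/2)/tan(π/4+φ₁/2)] = +0.0400, Δλ = -0.3601 → C = 276.33°
d = R·|Δφ| / |cos C| = 3439·0.01716 / 0.11027 = 535 nmi

535 nmi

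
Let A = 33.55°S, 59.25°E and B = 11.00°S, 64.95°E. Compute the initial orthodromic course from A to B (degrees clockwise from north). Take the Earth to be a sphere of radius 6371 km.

N = sin Δλ·cos φ₂ = +0.0975;  D = cos φ₁ sin φ₂ − sin φ₁ cos φ₂ cos Δλ = +0.3808
initial course = atan2(N, D) = 14.36°

14.4°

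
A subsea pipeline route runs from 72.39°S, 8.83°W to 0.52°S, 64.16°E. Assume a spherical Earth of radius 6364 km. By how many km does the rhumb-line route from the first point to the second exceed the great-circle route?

Great circle: cos σ = sin φ₁ sin φ₂ + cos φ₁ cos φ₂ cos Δλ,  σ = 1.4735 rad → d_gc = 9377.3 km
Rhumb line: Δψ = +1.8559, q = Δφ/Δψ = 0.6759, d_rh = R√(Δφ²+q²Δλ²) = 9682.4 km
Excess = 9682.4 − 9377.3 = 305.1 ≈ 305 km

305 km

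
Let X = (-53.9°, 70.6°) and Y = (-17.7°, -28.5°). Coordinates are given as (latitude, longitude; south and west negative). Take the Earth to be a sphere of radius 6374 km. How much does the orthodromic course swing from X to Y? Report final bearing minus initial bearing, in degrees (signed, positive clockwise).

+71.6°

Initial bearing θ₁ = atan2(sin Δλ cos φ₂, cos φ₁ sin φ₂ − sin φ₁ cos φ₂ cos Δλ) = 252.26°
Final bearing θ₂ = (initial bearing from the destination back to the start) + 180° = 323.91°
Δθ = θ₂ − θ₁ = +71.6°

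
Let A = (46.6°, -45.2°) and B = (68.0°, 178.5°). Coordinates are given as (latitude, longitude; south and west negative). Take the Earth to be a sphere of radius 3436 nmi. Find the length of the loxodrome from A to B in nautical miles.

4450 nmi

Rhumb course C = atan2(Δλ, Δψ) with Δψ = ln[tan(π/4+φ₂/2)/tan(π/4+φ₁/2)] = +0.7165, Δλ = -2.3789 → C = 286.76°
d = R·|Δφ| / |cos C| = 3436·0.37350 / 0.28840 = 4450 nmi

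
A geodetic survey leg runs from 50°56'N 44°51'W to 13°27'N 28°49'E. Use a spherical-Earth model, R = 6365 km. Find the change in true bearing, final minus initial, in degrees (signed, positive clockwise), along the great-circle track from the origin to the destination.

At departure: θ₁ = atan2(sin Δλ cos φ₂, cos φ₁ sin φ₂ − sin φ₁ cos φ₂ cos Δλ) = 94.03°
At arrival: θ₂ = atan2(sin Δλ cos φ₁, −cos φ₂ sin φ₁ + sin φ₂ cos φ₁ cos Δλ) = 139.73°
Δθ = θ₂ − θ₁ = +45.7°

+45.7°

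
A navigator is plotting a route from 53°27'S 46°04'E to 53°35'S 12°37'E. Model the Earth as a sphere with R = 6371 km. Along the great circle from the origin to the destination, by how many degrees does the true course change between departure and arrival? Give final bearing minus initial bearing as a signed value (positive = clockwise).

Initial bearing θ₁ = atan2(sin Δλ cos φ₂, cos φ₁ sin φ₂ − sin φ₁ cos φ₂ cos Δλ) = 256.04°
Final bearing θ₂ = (initial bearing from the destination back to the start) + 180° = 283.21°
Δθ = θ₂ − θ₁ = +27.2°

+27.2°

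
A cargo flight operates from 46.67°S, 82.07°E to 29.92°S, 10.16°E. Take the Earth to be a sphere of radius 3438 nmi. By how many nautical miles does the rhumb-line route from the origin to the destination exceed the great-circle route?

98 nmi

Great circle: cos σ = sin φ₁ sin φ₂ + cos φ₁ cos φ₂ cos Δλ,  σ = 0.9914 rad → d_gc = 3408.5 nmi
Rhumb line: Δψ = +0.3755, q = Δφ/Δψ = 0.7785, d_rh = R√(Δφ²+q²Δλ²) = 3506.3 nmi
Excess = 3506.3 − 3408.5 = 97.8 ≈ 98 nmi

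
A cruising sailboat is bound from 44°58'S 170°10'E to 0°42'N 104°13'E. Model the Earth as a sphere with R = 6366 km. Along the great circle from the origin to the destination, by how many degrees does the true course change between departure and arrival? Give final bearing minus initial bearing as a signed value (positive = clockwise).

+29.7°

At departure: θ₁ = atan2(sin Δλ cos φ₂, cos φ₁ sin φ₂ − sin φ₁ cos φ₂ cos Δλ) = 288.00°
At arrival: θ₂ = atan2(sin Δλ cos φ₁, −cos φ₂ sin φ₁ + sin φ₂ cos φ₁ cos Δλ) = 317.70°
Δθ = θ₂ − θ₁ = +29.7°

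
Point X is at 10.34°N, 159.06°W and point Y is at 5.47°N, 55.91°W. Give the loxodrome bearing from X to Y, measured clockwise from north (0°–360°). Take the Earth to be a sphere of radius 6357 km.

Meridional parts: M(φ₁)=+0.1815, M(φ₂)=+0.0956 → ΔM = -0.0858;  Δλ = +1.8003 rad
tan C = Δλ / ΔM = -20.9729 → C = 92.73°

92.7°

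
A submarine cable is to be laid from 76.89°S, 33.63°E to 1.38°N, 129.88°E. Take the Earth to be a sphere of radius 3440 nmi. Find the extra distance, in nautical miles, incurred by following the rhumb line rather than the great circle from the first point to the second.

356 nmi

Great circle: cos σ = sin φ₁ sin φ₂ + cos φ₁ cos φ₂ cos Δλ,  σ = 1.6190 rad → d_gc = 5569.2 nmi
Rhumb line: Δψ = +2.1877, q = Δφ/Δψ = 0.6244, d_rh = R√(Δφ²+q²Δλ²) = 5924.9 nmi
Excess = 5924.9 − 5569.2 = 355.7 ≈ 356 nmi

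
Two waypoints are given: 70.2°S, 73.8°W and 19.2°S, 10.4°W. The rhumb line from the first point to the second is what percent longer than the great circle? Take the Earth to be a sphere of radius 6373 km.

2.9%

Great circle: σ = 1.1010 rad → d_gc = Rσ = 7017.0 km
Rhumb: Δφ = +0.8901, Δλ = +1.1065, Δψ = +1.4041, q = Δφ/Δψ = 0.6339 → d_rh = R√(Δφ²+q²Δλ²) = 7222.5 km
Excess = (7222.5 − 7017.0) / 7017.0 = 205.5 / 7017.0 = 2.93% ≈ 2.9%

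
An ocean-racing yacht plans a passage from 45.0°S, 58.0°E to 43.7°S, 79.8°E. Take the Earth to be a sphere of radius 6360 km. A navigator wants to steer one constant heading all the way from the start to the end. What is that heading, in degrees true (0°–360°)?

85.2°

Δψ = ln[tan(π/4+φ₂/2)/tan(π/4+φ₁/2)] = +0.0317
Δλ = +0.3805 rad (taken the short way round)
course = atan2(Δλ, Δψ) = 85.23°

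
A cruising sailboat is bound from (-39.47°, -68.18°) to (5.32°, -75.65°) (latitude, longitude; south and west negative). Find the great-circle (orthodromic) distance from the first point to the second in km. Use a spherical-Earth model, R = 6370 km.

5038 km

cos σ = sin φ₁ sin φ₂ + cos φ₁ cos φ₂ cos Δλ
      = sin(-39.47°)sin(5.32°) + cos(-39.47°)cos(5.32°)cos(-7.47°) = 0.7032
σ = 45.318° → d = Rσ = 6370·0.79095 = 5038 km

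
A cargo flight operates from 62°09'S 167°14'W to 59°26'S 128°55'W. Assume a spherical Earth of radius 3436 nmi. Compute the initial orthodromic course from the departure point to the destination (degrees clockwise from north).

98.9°

θ = atan2( sin Δλ·cos φ₂ ,  cos φ₁ sin φ₂ − sin φ₁ cos φ₂ cos Δλ )
  = atan2(+0.3153, -0.0495) = 98.91°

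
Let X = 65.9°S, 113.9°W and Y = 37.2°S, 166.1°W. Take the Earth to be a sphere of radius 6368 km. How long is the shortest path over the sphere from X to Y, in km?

4590 km

Haversine: a = sin²(Δφ/2)+cos φ₁ cos φ₂ sin²(Δλ/2) = 0.12438;  σ = 2·atan2(√a,√(1−a))
σ = 41.302° → d = Rσ = 6368·0.72085 = 4590 km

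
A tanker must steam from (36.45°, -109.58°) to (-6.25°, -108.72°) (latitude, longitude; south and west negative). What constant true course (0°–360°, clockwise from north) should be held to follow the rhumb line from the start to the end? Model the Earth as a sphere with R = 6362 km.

Δψ = ln[tan(π/4+φ₂/2)/tan(π/4+φ₁/2)] = -0.7933
Δλ = +0.0150 rad (taken the short way round)
course = atan2(Δλ, Δψ) = 178.92°

178.9°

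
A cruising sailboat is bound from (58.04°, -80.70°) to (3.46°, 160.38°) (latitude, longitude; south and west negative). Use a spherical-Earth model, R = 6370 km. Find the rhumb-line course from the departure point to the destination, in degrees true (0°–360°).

240.2°

Δψ = ln[tan(π/4+φ₂/2)/tan(π/4+φ₁/2)] = -1.1901
Δλ = -2.0755 rad (taken the short way round)
course = atan2(Δλ, Δψ) = 240.17°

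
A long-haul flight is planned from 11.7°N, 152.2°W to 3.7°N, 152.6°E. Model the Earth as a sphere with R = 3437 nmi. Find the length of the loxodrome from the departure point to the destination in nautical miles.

3314 nmi

Δψ = ln[tan(π/4+φ₂/2)/tan(π/4+φ₁/2)] = -0.1410;  Δφ = -0.1396 rad,  Δλ = -0.9634 rad
q = Δφ/Δψ = 0.9901
d = R·√(Δφ² + q²Δλ²) = 3437·0.96409 = 3314 nmi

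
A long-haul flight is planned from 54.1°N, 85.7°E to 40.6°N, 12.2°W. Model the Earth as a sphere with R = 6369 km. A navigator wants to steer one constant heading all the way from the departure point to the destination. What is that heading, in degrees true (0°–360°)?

Δψ = ln[tan(π/4+φ₂/2)/tan(π/4+φ₁/2)] = -0.3505
Δλ = -1.7087 rad (taken the short way round)
course = atan2(Δλ, Δψ) = 258.41°

258.4°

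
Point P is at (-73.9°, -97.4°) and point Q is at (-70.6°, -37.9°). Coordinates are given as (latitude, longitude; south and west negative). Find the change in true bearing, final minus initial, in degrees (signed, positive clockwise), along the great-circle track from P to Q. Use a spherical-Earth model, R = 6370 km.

-57.1°

At departure: θ₁ = atan2(sin Δλ cos φ₂, cos φ₁ sin φ₂ − sin φ₁ cos φ₂ cos Δλ) = 109.19°
At arrival: θ₂ = atan2(sin Δλ cos φ₁, −cos φ₂ sin φ₁ + sin φ₂ cos φ₁ cos Δλ) = 52.05°
Δθ = θ₂ − θ₁ = -57.1°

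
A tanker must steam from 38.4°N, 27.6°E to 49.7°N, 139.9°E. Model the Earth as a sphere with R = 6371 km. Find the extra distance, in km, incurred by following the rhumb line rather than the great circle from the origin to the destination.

831 km

Great circle: cos σ = sin φ₁ sin φ₂ + cos φ₁ cos φ₂ cos Δλ,  σ = 1.2856 rad → d_gc = 8190.3 km
Rhumb line: Δψ = +0.2757, q = Δφ/Δψ = 0.7154, d_rh = R√(Δφ²+q²Δλ²) = 9020.9 km
Excess = 9020.9 − 8190.3 = 830.6 ≈ 831 km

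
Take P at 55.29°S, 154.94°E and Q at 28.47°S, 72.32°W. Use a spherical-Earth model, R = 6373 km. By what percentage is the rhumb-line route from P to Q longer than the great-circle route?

15.0%

Great circle: σ = 1.5186 rad → d_gc = Rσ = 9678.2 km
Rhumb: Δφ = +0.4681, Δλ = +2.3168, Δψ = +0.6444, q = Δφ/Δψ = 0.7264 → d_rh = R√(Δφ²+q²Δλ²) = 11132.5 km
Excess = (11132.5 − 9678.2) / 9678.2 = 1454.3 / 9678.2 = 15.03% ≈ 15.0%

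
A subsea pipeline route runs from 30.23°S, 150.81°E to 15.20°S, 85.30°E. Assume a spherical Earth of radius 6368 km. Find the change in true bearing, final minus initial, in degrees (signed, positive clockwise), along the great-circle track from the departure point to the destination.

+28.1°

At departure: θ₁ = atan2(sin Δλ cos φ₂, cos φ₁ sin φ₂ − sin φ₁ cos φ₂ cos Δλ) = 268.36°
At arrival: θ₂ = atan2(sin Δλ cos φ₁, −cos φ₂ sin φ₁ + sin φ₂ cos φ₁ cos Δλ) = 296.50°
Δθ = θ₂ − θ₁ = +28.1°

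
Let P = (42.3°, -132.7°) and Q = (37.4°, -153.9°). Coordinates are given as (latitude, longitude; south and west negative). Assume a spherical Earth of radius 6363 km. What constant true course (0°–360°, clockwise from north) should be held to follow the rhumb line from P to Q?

253.2°

Δψ = ln[tan(π/4+φ₂/2)/tan(π/4+φ₁/2)] = -0.1115
Δλ = -0.3700 rad (taken the short way round)
course = atan2(Δλ, Δψ) = 253.23°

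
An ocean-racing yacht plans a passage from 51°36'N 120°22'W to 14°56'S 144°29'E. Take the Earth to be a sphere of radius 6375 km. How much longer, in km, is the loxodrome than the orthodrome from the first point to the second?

242 km

Great circle: cos σ = sin φ₁ sin φ₂ + cos φ₁ cos φ₂ cos Δλ,  σ = 1.8295 rad → d_gc = 11663.1 km
Rhumb line: Δψ = -1.3185, q = Δφ/Δψ = 0.8807, d_rh = R√(Δφ²+q²Δλ²) = 11905.4 km
Excess = 11905.4 − 11663.1 = 242.3 ≈ 242 km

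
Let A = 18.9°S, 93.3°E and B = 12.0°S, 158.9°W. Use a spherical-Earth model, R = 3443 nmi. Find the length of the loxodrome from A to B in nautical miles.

6253 nmi

Δψ = ln[tan(π/4+φ₂/2)/tan(π/4+φ₁/2)] = +0.1250;  Δφ = +0.1204 rad,  Δλ = +1.8815 rad
q = Δφ/Δψ = 0.9632
d = R·√(Δφ² + q²Δλ²) = 3443·1.81621 = 6253 nmi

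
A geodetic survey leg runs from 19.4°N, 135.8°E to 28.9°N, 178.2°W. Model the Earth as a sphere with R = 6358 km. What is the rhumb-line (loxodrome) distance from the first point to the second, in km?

Rhumb course C = atan2(Δλ, Δψ) with Δψ = ln[tan(π/4+φ₂/2)/tan(π/4+φ₁/2)] = +0.1820, Δλ = +0.8029 → C = 77.23°
d = R·|Δφ| / |cos C| = 6358·0.16581 / 0.22109 = 4768 km

4768 km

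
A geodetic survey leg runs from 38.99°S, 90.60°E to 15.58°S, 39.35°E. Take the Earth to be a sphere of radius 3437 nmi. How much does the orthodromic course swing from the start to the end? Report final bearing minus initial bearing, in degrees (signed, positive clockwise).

+25.3°

At departure: θ₁ = atan2(sin Δλ cos φ₂, cos φ₁ sin φ₂ − sin φ₁ cos φ₂ cos Δλ) = 282.79°
At arrival: θ₂ = atan2(sin Δλ cos φ₁, −cos φ₂ sin φ₁ + sin φ₂ cos φ₁ cos Δλ) = 308.11°
Δθ = θ₂ − θ₁ = +25.3°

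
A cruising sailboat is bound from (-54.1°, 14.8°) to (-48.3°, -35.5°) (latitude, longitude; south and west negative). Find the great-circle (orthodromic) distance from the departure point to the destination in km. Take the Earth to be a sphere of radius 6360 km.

3480 km

cos σ = sin φ₁ sin φ₂ + cos φ₁ cos φ₂ cos Δλ
      = sin(-54.10°)sin(-48.30°) + cos(-54.10°)cos(-48.30°)cos(-50.30°) = 0.8540
σ = 31.353° → d = Rσ = 6360·0.54722 = 3480 km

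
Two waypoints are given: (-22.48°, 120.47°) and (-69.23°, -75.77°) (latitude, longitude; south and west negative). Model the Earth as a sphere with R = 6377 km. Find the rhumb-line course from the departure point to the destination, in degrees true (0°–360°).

Δψ = ln[tan(π/4+φ₂/2)/tan(π/4+φ₁/2)] = -1.2940
Δλ = +2.8582 rad (taken the short way round)
course = atan2(Δλ, Δψ) = 114.36°

114.4°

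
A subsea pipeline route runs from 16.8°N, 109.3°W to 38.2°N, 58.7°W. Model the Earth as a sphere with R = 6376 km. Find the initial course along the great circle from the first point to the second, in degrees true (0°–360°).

53.6°

θ = atan2( sin Δλ·cos φ₂ ,  cos φ₁ sin φ₂ − sin φ₁ cos φ₂ cos Δλ )
  = atan2(+0.6073, +0.4478) = 53.59°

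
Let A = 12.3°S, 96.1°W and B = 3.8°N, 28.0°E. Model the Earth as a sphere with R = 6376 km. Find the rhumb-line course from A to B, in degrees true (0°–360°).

82.6°

Δψ = ln[tan(π/4+φ₂/2)/tan(π/4+φ₁/2)] = +0.2827
Δλ = +2.1660 rad (taken the short way round)
course = atan2(Δλ, Δψ) = 82.56°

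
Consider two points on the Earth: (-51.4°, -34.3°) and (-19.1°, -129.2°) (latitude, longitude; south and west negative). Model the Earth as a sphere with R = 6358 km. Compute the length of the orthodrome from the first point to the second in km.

Haversine: a = sin²(Δφ/2)+cos φ₁ cos φ₂ sin²(Δλ/2) = 0.39731;  σ = 2·atan2(√a,√(1−a))
σ = 78.149° → d = Rσ = 6358·1.36395 = 8672 km

8672 km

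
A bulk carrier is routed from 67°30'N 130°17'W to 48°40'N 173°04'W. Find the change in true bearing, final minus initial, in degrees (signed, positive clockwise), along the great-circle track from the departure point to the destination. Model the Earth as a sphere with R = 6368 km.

Initial bearing θ₁ = atan2(sin Δλ cos φ₂, cos φ₁ sin φ₂ − sin φ₁ cos φ₂ cos Δλ) = 250.32°
Final bearing θ₂ = (initial bearing from the destination back to the start) + 180° = 213.06°
Δθ = θ₂ − θ₁ = -37.3°

-37.3°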